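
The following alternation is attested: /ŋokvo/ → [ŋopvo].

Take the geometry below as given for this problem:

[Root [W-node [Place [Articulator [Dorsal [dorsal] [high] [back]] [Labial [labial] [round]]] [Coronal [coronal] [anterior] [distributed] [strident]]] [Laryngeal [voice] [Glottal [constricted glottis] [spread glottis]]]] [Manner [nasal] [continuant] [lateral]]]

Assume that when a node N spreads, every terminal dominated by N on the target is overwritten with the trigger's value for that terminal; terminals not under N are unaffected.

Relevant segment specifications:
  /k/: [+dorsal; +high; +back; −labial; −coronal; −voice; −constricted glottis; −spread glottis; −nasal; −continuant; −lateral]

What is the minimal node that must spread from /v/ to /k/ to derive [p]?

The alternation /k/ → [p] changes [labial], [round], [dorsal], [high], [back] and nothing else.
In this geometry the lowest node dominating all of them is Articulator: every daughter of Articulator dominates only a proper subset, so no lower node suffices.
If Articulator spreads, every terminal under it takes /v/'s value, producing [p] as observed.
Features on which the two segments disagree outside Articulator, such as [voice], [continuant], are unchanged — nothing dominating them spread, and Articulator is the minimal sufficient constituent.

Articulator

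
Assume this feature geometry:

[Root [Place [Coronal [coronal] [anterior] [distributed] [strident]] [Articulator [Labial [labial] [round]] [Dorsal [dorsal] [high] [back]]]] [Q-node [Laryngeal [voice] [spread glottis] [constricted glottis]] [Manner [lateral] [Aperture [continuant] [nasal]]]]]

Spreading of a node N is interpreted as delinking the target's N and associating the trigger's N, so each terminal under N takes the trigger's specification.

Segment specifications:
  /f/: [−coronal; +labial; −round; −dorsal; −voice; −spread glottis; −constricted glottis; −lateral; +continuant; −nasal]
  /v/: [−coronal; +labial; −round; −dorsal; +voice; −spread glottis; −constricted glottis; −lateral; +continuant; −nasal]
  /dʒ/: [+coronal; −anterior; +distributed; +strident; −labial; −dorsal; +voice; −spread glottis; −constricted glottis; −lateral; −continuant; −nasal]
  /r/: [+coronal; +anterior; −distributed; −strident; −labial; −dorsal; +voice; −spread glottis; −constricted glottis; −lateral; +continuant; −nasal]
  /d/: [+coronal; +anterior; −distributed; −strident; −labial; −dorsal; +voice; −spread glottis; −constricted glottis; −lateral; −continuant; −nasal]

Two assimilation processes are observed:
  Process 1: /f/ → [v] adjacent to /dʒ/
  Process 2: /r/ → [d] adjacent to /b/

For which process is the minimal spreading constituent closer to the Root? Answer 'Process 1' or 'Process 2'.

Process 1 alters [voice]; the lowest dominating node is [voice] (depth 3 from Root).
In Process 2, [continuant] changes, so the minimal spreading node is [continuant] at depth 4.
Depth 3 < depth 4; Process 1 involves the structurally higher constituent [voice].

Process 1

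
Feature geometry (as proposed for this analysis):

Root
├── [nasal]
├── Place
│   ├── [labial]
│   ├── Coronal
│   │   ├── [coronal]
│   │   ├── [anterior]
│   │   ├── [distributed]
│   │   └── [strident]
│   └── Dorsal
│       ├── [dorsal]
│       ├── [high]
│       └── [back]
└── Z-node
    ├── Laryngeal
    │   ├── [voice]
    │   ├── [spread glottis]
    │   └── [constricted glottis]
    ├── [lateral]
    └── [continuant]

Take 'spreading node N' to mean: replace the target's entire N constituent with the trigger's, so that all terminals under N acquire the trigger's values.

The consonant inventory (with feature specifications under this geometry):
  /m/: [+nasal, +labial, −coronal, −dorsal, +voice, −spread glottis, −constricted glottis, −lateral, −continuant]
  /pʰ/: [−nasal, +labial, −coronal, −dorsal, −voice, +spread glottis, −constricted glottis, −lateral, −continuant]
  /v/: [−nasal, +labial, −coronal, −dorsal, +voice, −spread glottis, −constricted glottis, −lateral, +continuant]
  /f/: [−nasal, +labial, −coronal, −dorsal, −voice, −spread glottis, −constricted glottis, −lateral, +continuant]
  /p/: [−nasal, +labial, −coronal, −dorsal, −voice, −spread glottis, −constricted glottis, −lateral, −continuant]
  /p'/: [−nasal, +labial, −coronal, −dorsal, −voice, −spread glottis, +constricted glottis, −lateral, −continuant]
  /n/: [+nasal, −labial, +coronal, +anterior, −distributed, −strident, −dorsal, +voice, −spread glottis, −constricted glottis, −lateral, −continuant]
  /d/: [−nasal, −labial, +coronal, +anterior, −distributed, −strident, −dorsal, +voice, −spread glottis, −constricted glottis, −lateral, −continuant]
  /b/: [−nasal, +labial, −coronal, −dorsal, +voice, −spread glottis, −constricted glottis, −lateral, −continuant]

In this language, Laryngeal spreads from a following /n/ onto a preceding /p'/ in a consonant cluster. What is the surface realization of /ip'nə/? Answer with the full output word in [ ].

[ibnə]

The Laryngeal node dominates the terminals [voice], [spread glottis], [constricted glottis].
The target acquires /n/'s values for everything under Laryngeal — [+voice], [−spread glottis], [−constricted glottis] — while keeping its own [nasal], [labial], [coronal], ….
Among the inventory, only /b/ has exactly this specification, giving the surface form [ibnə].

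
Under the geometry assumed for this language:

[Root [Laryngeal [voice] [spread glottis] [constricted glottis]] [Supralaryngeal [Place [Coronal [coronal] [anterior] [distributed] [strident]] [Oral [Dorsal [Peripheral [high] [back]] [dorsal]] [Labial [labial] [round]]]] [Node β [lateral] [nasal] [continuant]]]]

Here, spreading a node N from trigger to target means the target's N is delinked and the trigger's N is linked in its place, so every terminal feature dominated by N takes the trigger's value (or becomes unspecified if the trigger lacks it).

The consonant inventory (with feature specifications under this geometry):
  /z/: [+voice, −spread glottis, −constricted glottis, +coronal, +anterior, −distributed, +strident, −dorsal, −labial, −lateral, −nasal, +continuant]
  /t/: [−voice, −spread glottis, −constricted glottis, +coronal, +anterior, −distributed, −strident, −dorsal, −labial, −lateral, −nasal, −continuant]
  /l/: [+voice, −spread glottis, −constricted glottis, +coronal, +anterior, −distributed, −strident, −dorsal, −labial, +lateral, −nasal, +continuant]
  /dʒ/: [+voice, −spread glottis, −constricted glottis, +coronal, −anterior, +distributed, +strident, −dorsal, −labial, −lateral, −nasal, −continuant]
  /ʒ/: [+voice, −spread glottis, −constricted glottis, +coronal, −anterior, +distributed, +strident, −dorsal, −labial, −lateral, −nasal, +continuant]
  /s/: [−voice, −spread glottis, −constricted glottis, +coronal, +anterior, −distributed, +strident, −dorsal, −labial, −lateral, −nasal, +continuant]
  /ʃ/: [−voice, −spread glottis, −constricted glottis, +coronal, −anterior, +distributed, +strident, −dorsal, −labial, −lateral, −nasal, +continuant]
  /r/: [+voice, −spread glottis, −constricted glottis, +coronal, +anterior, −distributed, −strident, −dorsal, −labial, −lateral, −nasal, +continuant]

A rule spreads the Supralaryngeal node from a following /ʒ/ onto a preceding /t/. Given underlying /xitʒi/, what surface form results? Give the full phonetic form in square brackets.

[xiʃʒi]

Supralaryngeal immediately or transitively dominates [coronal], [anterior], [distributed], [strident], [high], [back], [dorsal], [labial], [round], [lateral], [nasal], [continuant].
Spreading Supralaryngeal from /ʒ/ onto /t/ replaces those values with /ʒ/'s: [+coronal], [−anterior], [+distributed], [+strident], [−dorsal], [−labial], [−lateral], [−nasal], [+continuant]. Features outside Supralaryngeal ([voice], [spread glottis], [constricted glottis]) stay as in /t/.
This feature bundle is that of [ʃ], so /xitʒi/ surfaces as [xiʃʒi].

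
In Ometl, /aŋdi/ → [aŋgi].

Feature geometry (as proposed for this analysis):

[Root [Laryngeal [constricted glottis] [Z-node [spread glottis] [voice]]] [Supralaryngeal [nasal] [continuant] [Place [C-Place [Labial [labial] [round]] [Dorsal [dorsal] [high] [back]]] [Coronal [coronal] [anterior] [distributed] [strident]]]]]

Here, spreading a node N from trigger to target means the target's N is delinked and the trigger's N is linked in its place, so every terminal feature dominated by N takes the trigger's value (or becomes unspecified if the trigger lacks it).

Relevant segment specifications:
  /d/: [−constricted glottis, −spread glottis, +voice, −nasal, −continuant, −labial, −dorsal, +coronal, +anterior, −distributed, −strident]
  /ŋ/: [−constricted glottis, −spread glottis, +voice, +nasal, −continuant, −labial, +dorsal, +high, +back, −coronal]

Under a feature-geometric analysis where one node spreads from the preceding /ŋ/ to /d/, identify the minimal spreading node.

Place

Comparing /d/ with its surface form [g], the features that change are [coronal], [anterior], [distributed], [strident], [dorsal], [high], [back].
These terminals are all dominated by Place, and no proper subconstituent of Place covers them all; Place is their lowest common ancestor.
Delinking /d/'s Place and associating /ŋ/'s Place gives precisely the feature bundle of [g].
Since [nasal] is preserved even though /ŋ/ disagrees there, no node above Place spread.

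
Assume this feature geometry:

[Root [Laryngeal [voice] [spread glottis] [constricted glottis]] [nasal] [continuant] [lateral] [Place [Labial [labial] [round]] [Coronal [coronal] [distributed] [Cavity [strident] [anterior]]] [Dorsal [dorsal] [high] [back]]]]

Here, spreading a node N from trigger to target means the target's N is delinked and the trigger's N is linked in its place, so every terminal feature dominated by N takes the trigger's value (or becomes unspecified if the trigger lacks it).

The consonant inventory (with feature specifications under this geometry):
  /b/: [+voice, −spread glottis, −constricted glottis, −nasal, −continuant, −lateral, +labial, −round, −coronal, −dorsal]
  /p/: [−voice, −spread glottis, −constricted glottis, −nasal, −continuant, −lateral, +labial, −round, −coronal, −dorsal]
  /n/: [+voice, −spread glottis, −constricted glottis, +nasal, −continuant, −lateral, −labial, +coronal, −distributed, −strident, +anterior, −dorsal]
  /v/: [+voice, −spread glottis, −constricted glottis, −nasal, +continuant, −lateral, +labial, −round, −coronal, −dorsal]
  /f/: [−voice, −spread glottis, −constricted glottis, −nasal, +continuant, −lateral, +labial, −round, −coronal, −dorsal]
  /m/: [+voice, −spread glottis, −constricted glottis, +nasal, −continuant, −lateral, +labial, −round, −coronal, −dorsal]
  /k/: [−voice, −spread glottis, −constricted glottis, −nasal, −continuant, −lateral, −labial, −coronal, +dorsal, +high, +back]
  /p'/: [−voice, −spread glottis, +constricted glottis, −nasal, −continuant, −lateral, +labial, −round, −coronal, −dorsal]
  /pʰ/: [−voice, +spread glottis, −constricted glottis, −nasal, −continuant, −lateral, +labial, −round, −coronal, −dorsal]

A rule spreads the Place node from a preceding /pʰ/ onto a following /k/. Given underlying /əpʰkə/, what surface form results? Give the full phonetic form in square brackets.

Terminals under Place in this geometry: [labial], [round], [coronal], [distributed], [strident], [anterior], [dorsal], [high], [back].
After delinking /k/'s Place and linking /pʰ/'s, the affected terminals become [+labial], [−round], [−coronal], [−dorsal]; [voice], [spread glottis], [constricted glottis], … (outside Place) are retained from /k/.
Among the inventory, only /p/ has exactly this specification, giving the surface form [əpʰpə].

[əpʰpə]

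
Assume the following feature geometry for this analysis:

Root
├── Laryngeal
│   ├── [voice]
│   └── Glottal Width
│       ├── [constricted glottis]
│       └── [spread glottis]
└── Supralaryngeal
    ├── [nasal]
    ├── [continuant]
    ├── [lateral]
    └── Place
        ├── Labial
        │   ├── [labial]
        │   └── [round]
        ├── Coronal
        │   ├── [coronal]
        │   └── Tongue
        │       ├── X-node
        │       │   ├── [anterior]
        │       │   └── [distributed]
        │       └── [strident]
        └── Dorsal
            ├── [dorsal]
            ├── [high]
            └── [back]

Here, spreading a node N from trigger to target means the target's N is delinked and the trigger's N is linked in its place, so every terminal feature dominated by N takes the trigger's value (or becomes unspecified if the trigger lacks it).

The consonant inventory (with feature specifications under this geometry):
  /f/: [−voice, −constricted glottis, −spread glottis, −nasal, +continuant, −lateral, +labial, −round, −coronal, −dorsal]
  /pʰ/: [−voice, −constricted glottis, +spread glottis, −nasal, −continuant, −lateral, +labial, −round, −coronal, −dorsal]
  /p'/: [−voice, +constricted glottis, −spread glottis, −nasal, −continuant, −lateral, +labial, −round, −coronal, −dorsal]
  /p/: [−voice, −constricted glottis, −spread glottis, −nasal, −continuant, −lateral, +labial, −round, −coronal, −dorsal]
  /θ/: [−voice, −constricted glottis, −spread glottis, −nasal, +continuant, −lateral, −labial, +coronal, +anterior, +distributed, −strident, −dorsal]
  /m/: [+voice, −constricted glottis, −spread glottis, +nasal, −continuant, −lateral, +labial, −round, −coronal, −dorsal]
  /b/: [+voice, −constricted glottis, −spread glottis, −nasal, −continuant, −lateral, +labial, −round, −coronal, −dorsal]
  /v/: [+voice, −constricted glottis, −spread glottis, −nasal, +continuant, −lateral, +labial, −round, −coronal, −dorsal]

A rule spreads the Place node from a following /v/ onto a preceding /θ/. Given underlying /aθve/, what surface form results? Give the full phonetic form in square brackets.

[afve]

Terminals under Place in this geometry: [labial], [round], [coronal], [anterior], [distributed], [strident], [dorsal], [high], [back].
The target acquires /v/'s values for everything under Place — [+labial], [−round], [−coronal], [−dorsal] — while keeping its own [voice], [constricted glottis], [spread glottis], ….
Among the inventory, only /f/ has exactly this specification, giving the surface form [afve].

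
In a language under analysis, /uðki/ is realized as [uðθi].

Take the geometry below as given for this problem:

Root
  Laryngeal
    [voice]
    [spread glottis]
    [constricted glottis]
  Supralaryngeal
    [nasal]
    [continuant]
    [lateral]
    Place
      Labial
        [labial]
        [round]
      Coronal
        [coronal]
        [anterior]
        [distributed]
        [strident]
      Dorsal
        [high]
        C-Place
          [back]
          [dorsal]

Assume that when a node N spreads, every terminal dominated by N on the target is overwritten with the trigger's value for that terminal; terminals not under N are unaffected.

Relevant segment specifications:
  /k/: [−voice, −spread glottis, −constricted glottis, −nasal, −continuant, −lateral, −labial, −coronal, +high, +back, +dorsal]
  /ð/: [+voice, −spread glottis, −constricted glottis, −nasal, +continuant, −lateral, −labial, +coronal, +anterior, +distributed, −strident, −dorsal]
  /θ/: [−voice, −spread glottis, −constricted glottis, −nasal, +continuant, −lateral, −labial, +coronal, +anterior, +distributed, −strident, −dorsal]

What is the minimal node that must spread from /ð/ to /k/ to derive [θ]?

Supralaryngeal

Comparing /k/ with its surface form [θ], the features that change are [continuant], [coronal], [anterior], [distributed], [strident], [dorsal], [high], [back].
In this geometry the lowest node dominating all of them is Supralaryngeal: every daughter of Supralaryngeal dominates only a proper subset, so no lower node suffices.
If Supralaryngeal spreads, every terminal under it takes /ð/'s value, producing [θ] as observed.
[voice] — on which /ð/ differs from /k/ — is unchanged, so Root cannot have spread; the constituent is no larger than Supralaryngeal.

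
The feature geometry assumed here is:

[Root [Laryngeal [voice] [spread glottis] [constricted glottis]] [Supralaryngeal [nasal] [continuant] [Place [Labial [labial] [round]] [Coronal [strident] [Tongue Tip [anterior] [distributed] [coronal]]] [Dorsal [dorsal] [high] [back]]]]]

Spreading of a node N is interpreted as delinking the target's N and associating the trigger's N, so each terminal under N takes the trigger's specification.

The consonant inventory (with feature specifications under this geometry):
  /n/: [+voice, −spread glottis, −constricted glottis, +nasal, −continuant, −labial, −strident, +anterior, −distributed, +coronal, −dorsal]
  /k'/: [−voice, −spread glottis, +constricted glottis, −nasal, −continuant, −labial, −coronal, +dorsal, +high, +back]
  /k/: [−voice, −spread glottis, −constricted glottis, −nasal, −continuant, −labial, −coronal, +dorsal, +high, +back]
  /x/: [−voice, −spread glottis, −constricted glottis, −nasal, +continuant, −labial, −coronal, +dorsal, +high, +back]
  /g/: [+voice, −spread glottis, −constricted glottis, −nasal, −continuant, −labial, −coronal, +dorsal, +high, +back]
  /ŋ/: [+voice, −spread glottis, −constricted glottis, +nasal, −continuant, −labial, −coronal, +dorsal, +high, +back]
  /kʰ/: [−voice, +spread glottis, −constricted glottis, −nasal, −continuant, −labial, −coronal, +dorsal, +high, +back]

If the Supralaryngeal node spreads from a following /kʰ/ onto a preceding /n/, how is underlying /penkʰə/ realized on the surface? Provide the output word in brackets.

[pegkʰə]

Supralaryngeal immediately or transitively dominates [nasal], [continuant], [labial], [round], [strident], [anterior], [distributed], [coronal], [dorsal], [high], [back].
The target acquires /kʰ/'s values for everything under Supralaryngeal — [−nasal], [−continuant], [−labial], [−coronal], [+dorsal], [+high], [+back] — while keeping its own [voice], [spread glottis], [constricted glottis].
The resulting bundle matches /g/ in the inventory; substituting it for /n/ gives [pegkʰə].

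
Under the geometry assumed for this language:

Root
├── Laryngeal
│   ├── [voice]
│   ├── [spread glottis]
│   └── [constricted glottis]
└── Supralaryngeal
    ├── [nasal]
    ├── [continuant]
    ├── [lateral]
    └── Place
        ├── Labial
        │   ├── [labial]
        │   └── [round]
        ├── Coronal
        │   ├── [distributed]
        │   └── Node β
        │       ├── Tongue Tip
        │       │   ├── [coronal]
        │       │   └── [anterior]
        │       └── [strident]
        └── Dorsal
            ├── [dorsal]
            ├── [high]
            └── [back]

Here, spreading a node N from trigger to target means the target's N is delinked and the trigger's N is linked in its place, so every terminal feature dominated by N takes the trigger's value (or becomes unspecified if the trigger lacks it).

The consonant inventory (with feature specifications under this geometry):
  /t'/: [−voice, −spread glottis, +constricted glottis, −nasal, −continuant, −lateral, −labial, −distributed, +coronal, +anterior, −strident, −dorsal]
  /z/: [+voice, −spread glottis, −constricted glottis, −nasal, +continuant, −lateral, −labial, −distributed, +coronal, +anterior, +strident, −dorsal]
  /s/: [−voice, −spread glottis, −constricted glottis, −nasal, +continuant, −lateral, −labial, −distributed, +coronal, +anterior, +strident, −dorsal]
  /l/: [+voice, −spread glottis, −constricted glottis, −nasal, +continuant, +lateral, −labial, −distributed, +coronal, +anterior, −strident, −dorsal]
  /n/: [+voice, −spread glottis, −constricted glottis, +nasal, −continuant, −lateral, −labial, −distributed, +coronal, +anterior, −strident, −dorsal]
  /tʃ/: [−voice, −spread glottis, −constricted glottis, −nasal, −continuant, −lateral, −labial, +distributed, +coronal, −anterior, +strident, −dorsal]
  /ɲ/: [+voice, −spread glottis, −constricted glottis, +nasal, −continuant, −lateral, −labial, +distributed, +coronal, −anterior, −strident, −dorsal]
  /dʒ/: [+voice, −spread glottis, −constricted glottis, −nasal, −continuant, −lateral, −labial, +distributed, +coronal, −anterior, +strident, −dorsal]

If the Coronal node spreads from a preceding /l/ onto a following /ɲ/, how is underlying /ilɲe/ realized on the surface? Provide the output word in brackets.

Terminals under Coronal in this geometry: [distributed], [coronal], [anterior], [strident].
The target acquires /l/'s values for everything under Coronal — [−distributed], [+coronal], [+anterior], [−strident] — while keeping its own [voice], [spread glottis], [constricted glottis], ….
This feature bundle is that of [n], so /ilɲe/ surfaces as [ilne].

[ilne]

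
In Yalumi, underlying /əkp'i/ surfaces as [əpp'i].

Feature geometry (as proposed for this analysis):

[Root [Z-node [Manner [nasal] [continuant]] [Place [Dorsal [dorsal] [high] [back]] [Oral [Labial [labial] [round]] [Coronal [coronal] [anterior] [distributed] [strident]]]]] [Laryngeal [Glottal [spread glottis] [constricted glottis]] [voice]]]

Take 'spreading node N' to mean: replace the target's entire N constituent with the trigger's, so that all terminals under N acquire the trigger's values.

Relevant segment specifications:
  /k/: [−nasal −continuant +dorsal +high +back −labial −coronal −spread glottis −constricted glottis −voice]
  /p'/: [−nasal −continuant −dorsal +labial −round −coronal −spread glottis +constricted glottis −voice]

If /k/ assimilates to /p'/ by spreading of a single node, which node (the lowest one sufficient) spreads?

Comparing /k/ with its surface form [p], the features that change are [labial], [round], [dorsal], [high], [back].
Tracing each changed feature up the tree, the paths first meet at Place; any lower node misses at least one of them.
Spreading Place from /p'/ overwrites each of those terminals with /p'/'s values, yielding exactly [p].
[constricted glottis] stays as in /k/ although /p'/ differs there, so no node dominating it spread; among the remaining candidates Place is the lowest that derives the output.

Place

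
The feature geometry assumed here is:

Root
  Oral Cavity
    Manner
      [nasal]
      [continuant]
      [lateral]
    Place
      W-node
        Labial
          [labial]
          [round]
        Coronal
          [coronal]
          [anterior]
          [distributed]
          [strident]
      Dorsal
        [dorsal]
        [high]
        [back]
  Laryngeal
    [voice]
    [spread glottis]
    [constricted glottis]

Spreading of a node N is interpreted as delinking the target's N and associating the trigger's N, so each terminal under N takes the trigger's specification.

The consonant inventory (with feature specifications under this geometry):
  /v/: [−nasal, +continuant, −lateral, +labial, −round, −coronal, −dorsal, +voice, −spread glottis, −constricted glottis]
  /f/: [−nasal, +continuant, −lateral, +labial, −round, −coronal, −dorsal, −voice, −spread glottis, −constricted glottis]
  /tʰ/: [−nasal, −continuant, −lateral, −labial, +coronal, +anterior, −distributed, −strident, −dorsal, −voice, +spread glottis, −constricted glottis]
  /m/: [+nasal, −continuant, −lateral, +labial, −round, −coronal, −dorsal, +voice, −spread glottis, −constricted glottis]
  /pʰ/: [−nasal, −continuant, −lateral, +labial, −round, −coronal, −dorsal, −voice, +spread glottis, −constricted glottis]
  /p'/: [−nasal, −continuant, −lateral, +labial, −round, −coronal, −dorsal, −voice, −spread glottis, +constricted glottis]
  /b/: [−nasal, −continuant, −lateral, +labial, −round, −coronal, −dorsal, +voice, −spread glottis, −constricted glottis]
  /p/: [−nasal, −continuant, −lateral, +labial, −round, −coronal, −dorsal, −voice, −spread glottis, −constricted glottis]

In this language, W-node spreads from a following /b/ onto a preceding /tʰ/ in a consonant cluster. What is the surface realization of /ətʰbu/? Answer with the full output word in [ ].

[əpʰbu]

W-node immediately or transitively dominates [labial], [round], [coronal], [anterior], [distributed], [strident].
After delinking /tʰ/'s W-node and linking /b/'s, the affected terminals become [+labial], [−round], [−coronal]; [nasal], [continuant], [lateral], … (outside W-node) are retained from /tʰ/.
The resulting bundle matches /pʰ/ in the inventory; substituting it for /tʰ/ gives [əpʰbu].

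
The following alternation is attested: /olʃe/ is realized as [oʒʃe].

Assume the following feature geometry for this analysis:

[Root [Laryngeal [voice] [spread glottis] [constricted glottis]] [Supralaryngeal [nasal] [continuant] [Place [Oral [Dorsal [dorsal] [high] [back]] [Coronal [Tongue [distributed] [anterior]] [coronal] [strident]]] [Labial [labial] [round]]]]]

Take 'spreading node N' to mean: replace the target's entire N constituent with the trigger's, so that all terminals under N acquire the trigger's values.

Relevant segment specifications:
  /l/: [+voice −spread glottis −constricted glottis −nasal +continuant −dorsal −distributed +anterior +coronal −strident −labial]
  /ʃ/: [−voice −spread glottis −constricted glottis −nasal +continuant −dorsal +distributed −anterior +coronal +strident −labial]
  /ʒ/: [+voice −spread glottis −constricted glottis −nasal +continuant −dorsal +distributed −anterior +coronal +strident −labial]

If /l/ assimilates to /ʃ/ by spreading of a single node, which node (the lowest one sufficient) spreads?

Coronal

Comparing /l/ with its surface form [ʒ], the features that change are [anterior], [distributed], [strident].
Tracing each changed feature up the tree, the paths first meet at Coronal; any lower node misses at least one of them.
Spreading Coronal from /ʃ/ overwrites each of those terminals with /ʃ/'s values, yielding exactly [ʒ].
[voice] stays as in /l/ although /ʃ/ differs there, so no node dominating it spread; among the remaining candidates Coronal is the lowest that derives the output.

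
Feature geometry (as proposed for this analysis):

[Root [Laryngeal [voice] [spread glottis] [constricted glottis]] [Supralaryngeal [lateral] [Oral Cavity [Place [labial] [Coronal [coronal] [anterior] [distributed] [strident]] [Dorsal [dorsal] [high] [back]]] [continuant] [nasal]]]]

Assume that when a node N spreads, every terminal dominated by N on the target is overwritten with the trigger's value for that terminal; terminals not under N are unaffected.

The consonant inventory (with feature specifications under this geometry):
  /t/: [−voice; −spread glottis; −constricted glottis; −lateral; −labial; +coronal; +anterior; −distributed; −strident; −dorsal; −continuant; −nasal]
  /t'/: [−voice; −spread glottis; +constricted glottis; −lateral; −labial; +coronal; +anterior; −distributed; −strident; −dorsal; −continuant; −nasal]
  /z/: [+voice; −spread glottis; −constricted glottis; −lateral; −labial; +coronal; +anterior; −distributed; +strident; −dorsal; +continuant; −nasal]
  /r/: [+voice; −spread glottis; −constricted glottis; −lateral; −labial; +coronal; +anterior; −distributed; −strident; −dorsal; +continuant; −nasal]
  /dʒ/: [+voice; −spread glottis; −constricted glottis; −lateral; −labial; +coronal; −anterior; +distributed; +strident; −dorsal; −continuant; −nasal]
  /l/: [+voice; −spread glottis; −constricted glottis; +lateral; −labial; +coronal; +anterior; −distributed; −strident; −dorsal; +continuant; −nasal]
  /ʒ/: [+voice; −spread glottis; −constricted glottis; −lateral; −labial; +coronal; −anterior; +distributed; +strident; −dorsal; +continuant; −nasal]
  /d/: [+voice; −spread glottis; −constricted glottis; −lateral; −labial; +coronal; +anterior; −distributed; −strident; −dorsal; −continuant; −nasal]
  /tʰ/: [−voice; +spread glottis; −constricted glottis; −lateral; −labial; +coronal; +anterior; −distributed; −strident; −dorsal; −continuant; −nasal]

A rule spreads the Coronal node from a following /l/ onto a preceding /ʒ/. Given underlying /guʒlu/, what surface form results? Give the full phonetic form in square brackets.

The Coronal node dominates the terminals [coronal], [anterior], [distributed], [strident].
The target acquires /l/'s values for everything under Coronal — [+coronal], [+anterior], [−distributed], [−strident] — while keeping its own [voice], [spread glottis], [constricted glottis], ….
The resulting bundle matches /r/ in the inventory; substituting it for /ʒ/ gives [gurlu].

[gurlu]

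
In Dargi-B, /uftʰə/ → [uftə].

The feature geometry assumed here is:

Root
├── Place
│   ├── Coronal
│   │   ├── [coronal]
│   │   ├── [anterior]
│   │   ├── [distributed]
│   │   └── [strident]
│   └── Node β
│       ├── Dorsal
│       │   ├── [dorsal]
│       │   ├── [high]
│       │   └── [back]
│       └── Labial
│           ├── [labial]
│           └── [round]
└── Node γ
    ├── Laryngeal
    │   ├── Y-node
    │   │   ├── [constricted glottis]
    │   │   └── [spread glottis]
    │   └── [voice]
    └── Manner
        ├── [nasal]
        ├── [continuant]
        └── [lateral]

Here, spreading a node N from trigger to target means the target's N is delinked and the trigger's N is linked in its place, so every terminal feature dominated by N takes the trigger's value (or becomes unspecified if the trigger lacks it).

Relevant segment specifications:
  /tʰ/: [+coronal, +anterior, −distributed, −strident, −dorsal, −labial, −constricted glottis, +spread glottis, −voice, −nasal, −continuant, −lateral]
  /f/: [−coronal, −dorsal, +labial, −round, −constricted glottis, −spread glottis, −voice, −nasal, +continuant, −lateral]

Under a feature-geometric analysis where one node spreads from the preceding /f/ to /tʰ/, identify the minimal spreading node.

Feature comparison: [spread glottis] differs between /tʰ/ and [t]; the remaining terminals match.
Only a single terminal changes, and /f/ supplies the new value, so [spread glottis] itself is the minimal spreading constituent.
[continuant], [labial] stay as in /tʰ/ although /f/ differs there, so no node dominating them spread; among the remaining candidates [spread glottis] is the lowest that derives the output.

[spread glottis]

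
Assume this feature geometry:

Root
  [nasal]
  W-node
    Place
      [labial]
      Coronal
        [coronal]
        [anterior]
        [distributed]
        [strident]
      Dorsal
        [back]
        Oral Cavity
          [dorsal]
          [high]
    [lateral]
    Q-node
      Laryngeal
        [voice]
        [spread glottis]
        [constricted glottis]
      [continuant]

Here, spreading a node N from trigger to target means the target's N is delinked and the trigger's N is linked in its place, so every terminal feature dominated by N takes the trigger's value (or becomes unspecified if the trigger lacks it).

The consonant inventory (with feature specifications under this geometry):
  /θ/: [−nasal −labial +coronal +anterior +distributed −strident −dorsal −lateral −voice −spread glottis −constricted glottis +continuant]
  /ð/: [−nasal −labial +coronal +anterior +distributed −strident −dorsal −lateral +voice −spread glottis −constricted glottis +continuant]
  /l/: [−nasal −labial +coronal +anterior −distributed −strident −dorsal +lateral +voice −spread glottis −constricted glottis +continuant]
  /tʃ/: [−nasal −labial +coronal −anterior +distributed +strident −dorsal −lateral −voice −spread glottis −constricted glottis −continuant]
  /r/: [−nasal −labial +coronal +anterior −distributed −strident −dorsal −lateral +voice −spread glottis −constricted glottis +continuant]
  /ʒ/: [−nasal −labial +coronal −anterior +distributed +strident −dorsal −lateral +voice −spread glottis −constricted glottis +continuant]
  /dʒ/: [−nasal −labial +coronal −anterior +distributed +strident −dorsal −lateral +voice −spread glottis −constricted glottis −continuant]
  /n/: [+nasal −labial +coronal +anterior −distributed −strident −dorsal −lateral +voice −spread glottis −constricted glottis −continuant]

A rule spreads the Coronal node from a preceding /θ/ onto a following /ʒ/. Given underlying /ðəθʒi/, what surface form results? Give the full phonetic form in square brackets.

Coronal immediately or transitively dominates [coronal], [anterior], [distributed], [strident].
The target acquires /θ/'s values for everything under Coronal — [+coronal], [+anterior], [+distributed], [−strident] — while keeping its own [nasal], [labial], [dorsal], ….
The resulting bundle matches /ð/ in the inventory; substituting it for /ʒ/ gives [ðəθði].

[ðəθði]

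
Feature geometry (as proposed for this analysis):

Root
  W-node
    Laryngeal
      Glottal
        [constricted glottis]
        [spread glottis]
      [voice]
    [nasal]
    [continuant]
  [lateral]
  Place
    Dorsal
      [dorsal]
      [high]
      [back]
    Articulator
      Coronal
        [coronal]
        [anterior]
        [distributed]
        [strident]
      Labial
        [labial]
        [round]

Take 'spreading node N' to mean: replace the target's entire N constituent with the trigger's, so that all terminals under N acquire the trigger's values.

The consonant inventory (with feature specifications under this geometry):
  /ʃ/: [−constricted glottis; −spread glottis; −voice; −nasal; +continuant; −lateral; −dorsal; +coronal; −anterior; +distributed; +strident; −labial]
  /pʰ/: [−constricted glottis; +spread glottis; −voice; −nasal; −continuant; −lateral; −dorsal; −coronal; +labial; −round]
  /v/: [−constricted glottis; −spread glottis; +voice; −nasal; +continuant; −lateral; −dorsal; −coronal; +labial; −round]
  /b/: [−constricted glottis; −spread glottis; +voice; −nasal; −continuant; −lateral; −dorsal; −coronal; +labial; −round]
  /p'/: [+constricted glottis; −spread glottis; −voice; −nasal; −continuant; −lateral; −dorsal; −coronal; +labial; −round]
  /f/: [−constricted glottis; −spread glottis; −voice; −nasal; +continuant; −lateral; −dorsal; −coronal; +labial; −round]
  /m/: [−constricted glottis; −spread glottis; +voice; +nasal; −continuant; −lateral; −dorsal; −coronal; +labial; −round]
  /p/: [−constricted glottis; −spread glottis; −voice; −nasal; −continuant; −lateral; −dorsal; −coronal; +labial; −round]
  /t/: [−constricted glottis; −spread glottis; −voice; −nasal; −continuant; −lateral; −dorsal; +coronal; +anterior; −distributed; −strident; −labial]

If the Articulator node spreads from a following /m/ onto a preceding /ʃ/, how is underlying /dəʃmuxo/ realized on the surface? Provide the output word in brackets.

[dəfmuxo]

The Articulator node dominates the terminals [coronal], [anterior], [distributed], [strident], [labial], [round].
After delinking /ʃ/'s Articulator and linking /m/'s, the affected terminals become [−coronal], [+labial], [−round]; [constricted glottis], [spread glottis], [voice], … (outside Articulator) are retained from /ʃ/.
Among the inventory, only /f/ has exactly this specification, giving the surface form [dəfmuxo].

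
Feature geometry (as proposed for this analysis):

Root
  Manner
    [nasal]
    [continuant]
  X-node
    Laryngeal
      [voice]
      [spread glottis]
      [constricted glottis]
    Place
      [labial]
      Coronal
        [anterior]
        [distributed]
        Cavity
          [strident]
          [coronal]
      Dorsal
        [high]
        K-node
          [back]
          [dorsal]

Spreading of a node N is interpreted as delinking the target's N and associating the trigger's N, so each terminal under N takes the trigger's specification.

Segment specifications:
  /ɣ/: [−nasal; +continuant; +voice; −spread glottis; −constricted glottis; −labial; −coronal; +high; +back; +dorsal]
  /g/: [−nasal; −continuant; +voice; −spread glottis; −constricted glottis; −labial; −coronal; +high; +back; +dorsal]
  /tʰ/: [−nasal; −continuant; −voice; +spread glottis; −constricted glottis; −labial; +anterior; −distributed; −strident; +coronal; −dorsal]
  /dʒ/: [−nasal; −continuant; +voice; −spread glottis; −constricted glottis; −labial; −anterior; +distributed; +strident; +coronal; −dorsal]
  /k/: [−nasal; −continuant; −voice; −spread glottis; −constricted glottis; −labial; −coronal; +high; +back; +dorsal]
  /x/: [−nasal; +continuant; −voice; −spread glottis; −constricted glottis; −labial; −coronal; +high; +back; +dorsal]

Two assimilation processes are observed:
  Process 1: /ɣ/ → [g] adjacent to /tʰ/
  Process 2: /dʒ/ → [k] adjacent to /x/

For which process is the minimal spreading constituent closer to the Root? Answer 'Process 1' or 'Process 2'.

In Process 1, [continuant] changes, so the minimal spreading node is [continuant] at depth 2.
In Process 2, [voice], [coronal], [anterior], [distributed], [strident], [dorsal], [high], [back] change, so the minimal spreading node is X-node at depth 1.
X-node (depth 1) sits above [continuant] (depth 2), making Process 2 the one with the higher spreading node.

Process 2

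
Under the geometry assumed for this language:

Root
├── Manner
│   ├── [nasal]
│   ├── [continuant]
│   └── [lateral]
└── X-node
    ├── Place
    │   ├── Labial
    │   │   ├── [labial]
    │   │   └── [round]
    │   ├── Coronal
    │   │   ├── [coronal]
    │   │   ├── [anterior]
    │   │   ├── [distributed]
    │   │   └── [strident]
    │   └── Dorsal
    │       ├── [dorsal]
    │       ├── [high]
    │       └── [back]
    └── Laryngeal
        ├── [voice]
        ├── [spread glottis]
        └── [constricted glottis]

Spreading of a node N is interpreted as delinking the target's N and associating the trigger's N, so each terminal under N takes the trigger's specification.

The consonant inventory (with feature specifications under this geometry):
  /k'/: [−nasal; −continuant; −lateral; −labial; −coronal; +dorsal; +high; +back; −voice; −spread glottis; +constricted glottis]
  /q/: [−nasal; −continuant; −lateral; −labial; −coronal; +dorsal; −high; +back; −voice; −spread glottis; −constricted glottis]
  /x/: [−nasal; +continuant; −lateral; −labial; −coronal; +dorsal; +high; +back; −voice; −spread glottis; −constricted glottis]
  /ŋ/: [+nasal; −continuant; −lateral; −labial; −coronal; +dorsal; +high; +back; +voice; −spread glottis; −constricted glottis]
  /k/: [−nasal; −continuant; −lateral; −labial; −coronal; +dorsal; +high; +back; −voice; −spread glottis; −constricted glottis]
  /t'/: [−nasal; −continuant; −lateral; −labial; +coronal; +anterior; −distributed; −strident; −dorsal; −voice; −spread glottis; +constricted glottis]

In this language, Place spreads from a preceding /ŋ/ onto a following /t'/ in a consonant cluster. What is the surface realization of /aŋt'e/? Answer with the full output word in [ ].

Place immediately or transitively dominates [labial], [round], [coronal], [anterior], [distributed], [strident], [dorsal], [high], [back].
The target acquires /ŋ/'s values for everything under Place — [−labial], [−coronal], [+dorsal], [+high], [+back] — while keeping its own [nasal], [continuant], [lateral], ….
Among the inventory, only /k'/ has exactly this specification, giving the surface form [aŋk'e].

[aŋk'e]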